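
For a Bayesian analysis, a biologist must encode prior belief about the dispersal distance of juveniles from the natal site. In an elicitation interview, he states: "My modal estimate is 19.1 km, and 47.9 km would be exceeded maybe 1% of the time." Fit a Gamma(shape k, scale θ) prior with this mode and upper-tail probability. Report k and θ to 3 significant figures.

k ≈ 6.55, θ ≈ 3.44

Gamma(k,θ) with k>1 has mode (k−1)θ, so θ = 19.1/(k−1).
Need P(X < 47.9) = 0.99 with θ tied to k this way. Start at k = 2, θ = 19.1: P(X<47.9) ≈ 0.714.
Too low — raise k to concentrate. Iterating converges to k ≈ 6.55.
Then θ = 19.1/(6.55−1) ≈ 3.44.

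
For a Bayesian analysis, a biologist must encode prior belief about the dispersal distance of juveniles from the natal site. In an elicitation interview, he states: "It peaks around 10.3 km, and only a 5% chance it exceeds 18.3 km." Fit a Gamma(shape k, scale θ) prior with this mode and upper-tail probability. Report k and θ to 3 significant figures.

Gamma(k,θ) with k>1 has mode (k−1)θ, so θ = 10.3/(k−1).
Need P(X < 18.3) = 0.95 with θ tied to k this way. Start at k = 2, θ = 10.3: P(X<18.3) ≈ 0.530.
Too low — raise k to concentrate. Iterating converges to k ≈ 9.44.
Then θ = 10.3/(9.44−1) ≈ 1.22.

k ≈ 9.44, θ ≈ 1.22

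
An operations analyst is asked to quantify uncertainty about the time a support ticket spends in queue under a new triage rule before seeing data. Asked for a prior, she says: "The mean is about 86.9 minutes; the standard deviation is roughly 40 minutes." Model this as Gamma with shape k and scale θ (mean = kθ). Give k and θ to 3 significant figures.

For Gamma(k, scale θ): mean = kθ, variance = kθ², so CV = 1/√k.
CV = SD/mean = 40/86.9 = 0.4603, hence k = 1/CV² = 4.72.
Then θ = mean/k = 86.9/4.72 = 18.4.

k ≈ 4.72, θ ≈ 18.4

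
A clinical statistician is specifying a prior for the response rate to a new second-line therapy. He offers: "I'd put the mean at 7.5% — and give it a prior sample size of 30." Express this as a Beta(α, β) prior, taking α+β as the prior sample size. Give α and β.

α = 2.25, β = 27.75

Under the effective-sample-size interpretation, Beta(α, β) has prior mean α/(α+β) and prior sample size α+β.
So α+β = 30 and α/(α+β) = 0.075, giving α = 0.075·30 = 2.25 and β = 30 − 2.25 = 27.75.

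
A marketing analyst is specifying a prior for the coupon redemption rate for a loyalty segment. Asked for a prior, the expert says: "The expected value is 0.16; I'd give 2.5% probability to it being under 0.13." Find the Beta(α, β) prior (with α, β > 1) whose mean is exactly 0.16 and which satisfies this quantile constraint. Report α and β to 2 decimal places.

α ≈ 84.43, β ≈ 443.24

With mean 0.16 fixed, write α = 0.16s, β = 0.84s where s = α+β.
Need P(θ < 0.13) = 0.025 under Beta(0.16s, 0.84s). Normal approximation: (q−m)/√(m(1−m)/s) ≈ z_{0.025} = -1.96, so s ≈ 0.16·0.84·(-1.96)²/(0.13−0.16)² = 573.7.
At s = 573.7: P(θ<0.13) ≈ 0.020. Adjusting to match 0.025 gives s ≈ 527.67.
So α = 0.16·527.67 ≈ 84.43, β = 0.84·527.67 ≈ 443.24.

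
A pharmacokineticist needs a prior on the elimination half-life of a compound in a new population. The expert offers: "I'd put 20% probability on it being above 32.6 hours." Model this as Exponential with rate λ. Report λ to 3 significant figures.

λ ≈ 0.0494

P(T > 32.6) = e^(−λ·32.6) = 0.2, so λ = −ln(0.2)/32.6 = 0.0494.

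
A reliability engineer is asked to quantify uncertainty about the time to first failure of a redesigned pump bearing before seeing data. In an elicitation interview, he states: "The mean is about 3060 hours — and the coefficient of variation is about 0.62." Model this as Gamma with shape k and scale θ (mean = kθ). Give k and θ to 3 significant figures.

For Gamma(k, scale θ): mean = kθ, variance = kθ², so CV = 1/√k.
CV = 0.62, hence k = 1/CV² = 2.6.
Then θ = mean/k = 3060/2.6 = 1180.

k ≈ 2.6, θ ≈ 1180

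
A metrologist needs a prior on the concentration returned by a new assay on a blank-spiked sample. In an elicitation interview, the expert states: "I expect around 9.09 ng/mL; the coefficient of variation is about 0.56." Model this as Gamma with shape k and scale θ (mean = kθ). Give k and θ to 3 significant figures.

k ≈ 3.19, θ ≈ 2.85

For Gamma(k, scale θ): mean = kθ, variance = kθ², so CV = 1/√k.
CV = 0.56, hence k = 1/CV² = 3.19.
Then θ = mean/k = 9.09/3.19 = 2.85.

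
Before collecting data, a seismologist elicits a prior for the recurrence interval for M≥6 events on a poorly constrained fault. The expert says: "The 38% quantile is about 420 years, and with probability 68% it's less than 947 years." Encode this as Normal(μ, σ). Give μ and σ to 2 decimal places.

The p-quantile of Normal(μ,σ) is μ + z_p·σ, with z_{0.38} = -0.3055 and z_{0.68} = 0.4677.
Eliminate σ: μ = (z₂·x₁ − z₁·x₂)/(z₂ − z₁) = (0.4677·420 − (-0.3055)·947)/0.7732 = 628.22.
Then σ = (x₂ − x₁)/(z₂ − z₁) = (947 − 420)/0.7732 = 681.60.

μ = 628.22, σ = 681.60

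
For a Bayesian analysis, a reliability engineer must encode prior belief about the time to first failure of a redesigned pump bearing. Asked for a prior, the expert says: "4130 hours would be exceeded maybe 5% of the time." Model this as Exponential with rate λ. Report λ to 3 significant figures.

P(T > 4130.0) = e^(−λ·4130.0) = 0.05, so λ = −ln(0.05)/4130.0 = 0.000725.

λ ≈ 0.000725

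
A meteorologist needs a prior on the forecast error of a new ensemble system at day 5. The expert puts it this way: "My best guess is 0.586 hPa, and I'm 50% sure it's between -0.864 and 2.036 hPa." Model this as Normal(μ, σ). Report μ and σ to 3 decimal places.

μ = 0.586, σ = 2.150

A symmetric 50% interval runs μ ± z·σ with z = 0.6745.
Half-width = 1.45, so σ = 1.45/0.6745 = 2.150.
μ is the stated best guess, 0.586.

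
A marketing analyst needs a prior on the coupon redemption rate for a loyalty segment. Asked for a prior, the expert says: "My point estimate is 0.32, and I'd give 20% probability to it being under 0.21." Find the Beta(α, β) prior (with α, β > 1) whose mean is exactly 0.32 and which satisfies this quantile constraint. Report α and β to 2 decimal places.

α ≈ 4.23, β ≈ 8.98

With mean 0.32 fixed, write α = 0.32s, β = 0.68s where s = α+β.
Need P(θ < 0.21) = 0.2 under Beta(0.32s, 0.68s). Normal approximation: (q−m)/√(m(1−m)/s) ≈ z_{0.2} = -0.842, so s ≈ 0.32·0.68·(-0.842)²/(0.21−0.32)² = 12.7.
At s = 12.7: P(θ<0.21) ≈ 0.205. Adjusting to match 0.2 gives s ≈ 13.21.
So α = 0.32·13.21 ≈ 4.23, β = 0.68·13.21 ≈ 8.98.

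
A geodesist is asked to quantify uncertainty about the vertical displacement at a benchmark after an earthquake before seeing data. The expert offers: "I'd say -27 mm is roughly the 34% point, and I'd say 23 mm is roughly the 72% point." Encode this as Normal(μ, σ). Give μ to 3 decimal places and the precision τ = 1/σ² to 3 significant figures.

μ = -6.280, τ = 0.000396

For Normal(μ,σ), the p-quantile is μ + z_p·σ. Here z_{0.34} = -0.4125, z_{0.72} = 0.5828.
So -27 = μ − 0.4125σ and 23 = μ + 0.5828σ.
Subtracting: σ = (23 − -27)/(0.5828 − (-0.4125)) = 50.236.
Then μ = -27 − (-0.4125)·50.236 = -6.280.
Precision τ = 1/σ² = 1/50.24² = 0.000396.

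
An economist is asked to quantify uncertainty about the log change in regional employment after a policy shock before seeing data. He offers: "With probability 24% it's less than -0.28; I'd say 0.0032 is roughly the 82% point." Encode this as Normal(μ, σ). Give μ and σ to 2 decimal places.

μ = -0.16, σ = 0.17

For Normal(μ,σ), the p-quantile is μ + z_p·σ. Here z_{0.24} = -0.7063, z_{0.82} = 0.9154.
So -0.28 = μ − 0.7063σ and 0.0032 = μ + 0.9154σ.
Subtracting: σ = (0.0032 − -0.28)/(0.9154 − (-0.7063)) = 0.17.
Then μ = -0.28 − (-0.7063)·0.17 = -0.16.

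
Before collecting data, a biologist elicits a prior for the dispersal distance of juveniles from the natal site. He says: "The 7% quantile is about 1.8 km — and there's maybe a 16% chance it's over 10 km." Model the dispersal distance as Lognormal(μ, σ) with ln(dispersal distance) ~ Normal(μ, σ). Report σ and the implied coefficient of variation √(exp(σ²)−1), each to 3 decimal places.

If T ~ Lognormal(μ,σ) then ln T ~ Normal(μ,σ), so the p-quantile of ln T is μ + z_p·σ.
ln(1.8) = 0.5878 and ln(10) = 2.303; z_{0.07} = -1.476, z_{0.84} = 0.9945.
σ = (2.303 − 0.5878)/(0.9945 − (-1.476)) = 0.694.
μ = 0.5878 − (-1.476)·0.694 = 1.612.
CV = √(exp(σ²)−1) = √(exp(0.4819)−1) = 0.787.

σ ≈ 0.694, CV ≈ 0.787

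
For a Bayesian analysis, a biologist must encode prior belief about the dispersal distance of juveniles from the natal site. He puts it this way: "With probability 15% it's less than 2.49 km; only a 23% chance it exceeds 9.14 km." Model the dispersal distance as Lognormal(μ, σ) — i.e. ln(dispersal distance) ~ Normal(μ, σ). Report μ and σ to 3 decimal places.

μ ≈ 1.671, σ ≈ 0.732

If T ~ Lognormal(μ,σ) then ln T ~ Normal(μ,σ), so the p-quantile of ln T is μ + z_p·σ.
ln(2.49) = 0.9123 and ln(9.14) = 2.213; z_{0.15} = -1.036, z_{0.77} = 0.7388.
σ = (2.213 − 0.9123)/(0.7388 − (-1.036)) = 0.732.
μ = 0.9123 − (-1.036)·0.732 = 1.671.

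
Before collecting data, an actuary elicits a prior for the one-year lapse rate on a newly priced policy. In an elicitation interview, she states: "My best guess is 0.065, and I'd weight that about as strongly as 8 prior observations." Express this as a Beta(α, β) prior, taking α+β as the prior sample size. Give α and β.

Under the effective-sample-size interpretation, Beta(α, β) has prior mean α/(α+β) and prior sample size α+β.
So α+β = 8 and α/(α+β) = 0.065, giving α = 0.065·8 = 0.52 and β = 8 − 0.52 = 7.48.

α = 0.52, β = 7.48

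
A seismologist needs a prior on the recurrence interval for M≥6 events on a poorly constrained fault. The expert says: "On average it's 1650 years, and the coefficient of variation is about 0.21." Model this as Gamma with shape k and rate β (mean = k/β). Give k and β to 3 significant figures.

k ≈ 22.7, β ≈ 0.0137

For Gamma(k, rate β): mean = k/β, variance = k/β², so CV = 1/√k.
CV = 0.21, hence k = 1/CV² = 22.7.
Then β = k/mean = 22.7/1650 = 0.0137.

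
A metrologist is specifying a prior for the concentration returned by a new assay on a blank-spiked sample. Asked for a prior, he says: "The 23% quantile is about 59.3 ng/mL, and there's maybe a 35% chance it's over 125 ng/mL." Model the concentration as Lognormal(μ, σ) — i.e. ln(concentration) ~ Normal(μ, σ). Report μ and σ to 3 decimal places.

μ ≈ 4.573, σ ≈ 0.663

If T ~ Lognormal(μ,σ) then ln T ~ Normal(μ,σ), so the p-quantile of ln T is μ + z_p·σ.
ln(59.3) = 4.083 and ln(125) = 4.828; z_{0.23} = -0.7388, z_{0.65} = 0.3853.
σ = (4.828 − 4.083)/(0.3853 − (-0.7388)) = 0.663.
μ = 4.083 − (-0.7388)·0.663 = 4.573.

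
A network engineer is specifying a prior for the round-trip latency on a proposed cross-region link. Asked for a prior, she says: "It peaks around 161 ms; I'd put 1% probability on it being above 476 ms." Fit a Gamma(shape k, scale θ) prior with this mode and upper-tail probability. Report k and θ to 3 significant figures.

k ≈ 4.84, θ ≈ 41.9

Gamma(k,θ) with k>1 has mode (k−1)θ, so θ = 161/(k−1).
Need P(X < 476) = 0.99 with θ tied to k this way. Start at k = 2, θ = 161: P(X<476) ≈ 0.794.
Too low — raise k to concentrate. Iterating converges to k ≈ 4.84.
Then θ = 161/(4.84−1) ≈ 41.9.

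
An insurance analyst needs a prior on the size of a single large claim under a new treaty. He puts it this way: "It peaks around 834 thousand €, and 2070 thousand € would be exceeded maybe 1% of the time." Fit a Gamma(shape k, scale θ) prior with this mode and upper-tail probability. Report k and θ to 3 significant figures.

k ≈ 6.69, θ ≈ 147

Gamma(k,θ) with k>1 has mode (k−1)θ, so θ = 834/(k−1).
Need P(X < 2070) = 0.99 with θ tied to k this way. Start at k = 2, θ = 834: P(X<2070) ≈ 0.709.
Too low — raise k to concentrate. Iterating converges to k ≈ 6.69.
Then θ = 834/(6.69−1) ≈ 147.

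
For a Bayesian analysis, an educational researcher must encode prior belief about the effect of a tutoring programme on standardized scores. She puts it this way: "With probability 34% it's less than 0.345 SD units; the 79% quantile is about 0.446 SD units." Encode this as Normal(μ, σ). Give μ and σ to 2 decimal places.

μ = 0.38, σ = 0.08

The p-quantile of Normal(μ,σ) is μ + z_p·σ, with z_{0.34} = -0.4125 and z_{0.79} = 0.8064.
Eliminate σ: μ = (z₂·x₁ − z₁·x₂)/(z₂ − z₁) = (0.8064·0.345 − (-0.4125)·0.446)/1.219 = 0.38.
Then σ = (x₂ − x₁)/(z₂ − z₁) = (0.446 − 0.345)/1.219 = 0.08.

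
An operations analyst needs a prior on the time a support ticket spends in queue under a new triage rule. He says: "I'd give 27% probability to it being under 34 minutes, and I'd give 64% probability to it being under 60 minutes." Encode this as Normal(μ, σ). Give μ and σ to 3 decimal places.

The p-quantile of Normal(μ,σ) is μ + z_p·σ, with z_{0.27} = -0.6128 and z_{0.64} = 0.3585.
Eliminate σ: μ = (z₂·x₁ − z₁·x₂)/(z₂ − z₁) = (0.3585·34 − (-0.6128)·60)/0.9713 = 50.404.
Then σ = (x₂ − x₁)/(z₂ − z₁) = (60 − 34)/0.9713 = 26.769.

μ = 50.404, σ = 26.769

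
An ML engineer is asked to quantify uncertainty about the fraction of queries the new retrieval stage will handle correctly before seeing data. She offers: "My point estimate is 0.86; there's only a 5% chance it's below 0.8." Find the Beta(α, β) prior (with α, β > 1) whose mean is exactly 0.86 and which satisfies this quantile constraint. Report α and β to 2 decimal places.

α ≈ 87.77, β ≈ 14.29

With mean 0.86 fixed, write α = 0.86s, β = 0.14s where s = α+β.
Need P(θ < 0.8) = 0.05 under Beta(0.86s, 0.14s). Normal approximation: (q−m)/√(m(1−m)/s) ≈ z_{0.05} = -1.64, so s ≈ 0.86·0.14·(-1.64)²/(0.8−0.86)² = 90.5.
At s = 90.5: P(θ<0.8) ≈ 0.060. Adjusting to match 0.05 gives s ≈ 102.06.
So α = 0.86·102.06 ≈ 87.77, β = 0.14·102.06 ≈ 14.29.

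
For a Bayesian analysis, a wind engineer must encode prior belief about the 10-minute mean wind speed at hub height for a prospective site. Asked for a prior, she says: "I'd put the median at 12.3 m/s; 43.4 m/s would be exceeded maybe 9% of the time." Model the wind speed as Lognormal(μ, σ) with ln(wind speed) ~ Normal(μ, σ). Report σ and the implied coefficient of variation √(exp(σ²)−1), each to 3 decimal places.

σ ≈ 0.940, CV ≈ 1.192

If T ~ Lognormal(μ,σ) then ln T ~ Normal(μ,σ), so the p-quantile of ln T is μ + z_p·σ.
ln(12.3) = 2.51 and ln(43.4) = 3.77; z_{0.5} = 0, z_{0.91} = 1.341.
σ = (3.77 − 2.51)/(1.341 − (0)) = 0.940.
μ = 2.51 − (0)·0.940 = 2.510.
CV = √(exp(σ²)−1) = √(exp(0.8844)−1) = 1.192.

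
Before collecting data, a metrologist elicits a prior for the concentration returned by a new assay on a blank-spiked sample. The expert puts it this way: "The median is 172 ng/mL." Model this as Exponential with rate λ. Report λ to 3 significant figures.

λ ≈ 0.00403

Exponential median = ln 2 / λ, so λ = ln 2 / 172.0 = 0.00403.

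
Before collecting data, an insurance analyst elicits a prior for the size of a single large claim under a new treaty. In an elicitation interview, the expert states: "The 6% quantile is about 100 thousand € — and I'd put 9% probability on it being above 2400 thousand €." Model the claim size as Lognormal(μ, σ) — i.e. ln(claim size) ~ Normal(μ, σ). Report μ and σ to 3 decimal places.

If T ~ Lognormal(μ,σ) then ln T ~ Normal(μ,σ), so the p-quantile of ln T is μ + z_p·σ.
ln(100) = 4.605 and ln(2400) = 7.783; z_{0.06} = -1.555, z_{0.91} = 1.341.
σ = (7.783 − 4.605)/(1.341 − (-1.555)) = 1.098.
μ = 4.605 − (-1.555)·1.098 = 6.312.

μ ≈ 6.312, σ ≈ 1.098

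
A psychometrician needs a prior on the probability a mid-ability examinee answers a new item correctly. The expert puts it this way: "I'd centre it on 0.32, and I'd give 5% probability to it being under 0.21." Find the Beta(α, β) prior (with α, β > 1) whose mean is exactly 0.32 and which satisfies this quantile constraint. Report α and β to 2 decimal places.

α ≈ 13.99, β ≈ 29.72

With mean 0.32 fixed, write α = 0.32s, β = 0.68s where s = α+β.
Need P(θ < 0.21) = 0.05 under Beta(0.32s, 0.68s). Normal approximation: (q−m)/√(m(1−m)/s) ≈ z_{0.05} = -1.64, so s ≈ 0.32·0.68·(-1.64)²/(0.21−0.32)² = 48.7.
At s = 48.7: P(θ<0.21) ≈ 0.041. Adjusting to match 0.05 gives s ≈ 43.71.
So α = 0.32·43.71 ≈ 13.99, β = 0.68·43.71 ≈ 29.72.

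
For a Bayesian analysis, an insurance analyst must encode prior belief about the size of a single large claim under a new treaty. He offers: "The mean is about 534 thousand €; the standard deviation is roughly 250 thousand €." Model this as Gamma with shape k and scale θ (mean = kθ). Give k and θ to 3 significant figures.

For Gamma(k, scale θ): mean = kθ, variance = kθ², so CV = 1/√k.
CV = SD/mean = 250/534 = 0.4682, hence k = 1/CV² = 4.56.
Then θ = mean/k = 534/4.56 = 117.

k ≈ 4.56, θ ≈ 117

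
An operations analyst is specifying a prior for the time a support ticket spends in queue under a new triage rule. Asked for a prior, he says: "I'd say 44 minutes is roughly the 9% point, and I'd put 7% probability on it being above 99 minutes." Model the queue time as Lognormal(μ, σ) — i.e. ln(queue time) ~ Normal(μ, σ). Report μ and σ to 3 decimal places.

μ ≈ 4.170, σ ≈ 0.288

If T ~ Lognormal(μ,σ) then ln T ~ Normal(μ,σ), so the p-quantile of ln T is μ + z_p·σ.
ln(44) = 3.784 and ln(99) = 4.595; z_{0.09} = -1.341, z_{0.93} = 1.476.
σ = (4.595 − 3.784)/(1.476 − (-1.341)) = 0.288.
μ = 3.784 − (-1.341)·0.288 = 4.170.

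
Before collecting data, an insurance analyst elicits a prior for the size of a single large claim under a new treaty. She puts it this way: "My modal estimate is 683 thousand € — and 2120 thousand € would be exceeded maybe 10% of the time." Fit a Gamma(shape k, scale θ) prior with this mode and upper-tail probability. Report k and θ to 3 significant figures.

k ≈ 2.48, θ ≈ 462

Gamma(k,θ) with k>1 has mode (k−1)θ, so θ = 683/(k−1).
Need P(X < 2120) = 0.9 with θ tied to k this way. Start at k = 2, θ = 683: P(X<2120) ≈ 0.816.
Too low — raise k to concentrate. Iterating converges to k ≈ 2.48.
Then θ = 683/(2.48−1) ≈ 462.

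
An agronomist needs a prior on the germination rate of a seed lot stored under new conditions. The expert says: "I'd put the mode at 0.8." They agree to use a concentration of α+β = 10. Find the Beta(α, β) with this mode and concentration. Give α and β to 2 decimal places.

α = 7.40, β = 2.60

For α,β > 1 the Beta mode is (α−1)/(α+β−2). With α+β = 10, the mode is (α−1)/8.
Set (α−1)/8 = 0.8 → α = 1 + 0.8·8 = 7.40.
β = 10 − α = 2.60.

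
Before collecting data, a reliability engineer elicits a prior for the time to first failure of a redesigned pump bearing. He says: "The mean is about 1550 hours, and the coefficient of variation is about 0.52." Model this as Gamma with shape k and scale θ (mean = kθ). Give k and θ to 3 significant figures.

k ≈ 3.7, θ ≈ 419

For Gamma(k, scale θ): mean = kθ, variance = kθ², so CV = 1/√k.
CV = 0.52, hence k = 1/CV² = 3.7.
Then θ = mean/k = 1550/3.7 = 419.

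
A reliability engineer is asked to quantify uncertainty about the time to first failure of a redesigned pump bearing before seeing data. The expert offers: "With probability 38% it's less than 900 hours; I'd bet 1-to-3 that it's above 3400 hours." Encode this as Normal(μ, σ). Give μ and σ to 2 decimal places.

μ = 1679.31, σ = 2551.10

The p-quantile of Normal(μ,σ) is μ + z_p·σ, with z_{0.38} = -0.3055 and z_{0.75} = 0.6745.
Eliminate σ: μ = (z₂·x₁ − z₁·x₂)/(z₂ − z₁) = (0.6745·900 − (-0.3055)·3400)/0.98 = 1679.31.
Then σ = (x₂ − x₁)/(z₂ − z₁) = (3400 − 900)/0.98 = 2551.10.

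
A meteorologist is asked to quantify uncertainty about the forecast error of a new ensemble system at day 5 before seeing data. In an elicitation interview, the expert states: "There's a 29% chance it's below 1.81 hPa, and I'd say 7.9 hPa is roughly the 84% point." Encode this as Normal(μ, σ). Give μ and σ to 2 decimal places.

μ = 3.99, σ = 3.93

For Normal(μ,σ), the p-quantile is μ + z_p·σ. Here z_{0.29} = -0.5534, z_{0.84} = 0.9945.
So 1.81 = μ − 0.5534σ and 7.9 = μ + 0.9945σ.
Subtracting: σ = (7.9 − 1.81)/(0.9945 − (-0.5534)) = 3.93.
Then μ = 1.81 − (-0.5534)·3.93 = 3.99.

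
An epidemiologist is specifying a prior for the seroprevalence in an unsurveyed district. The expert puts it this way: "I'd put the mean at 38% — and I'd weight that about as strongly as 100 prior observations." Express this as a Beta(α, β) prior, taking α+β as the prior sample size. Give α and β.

α = 38, β = 62

Under the effective-sample-size interpretation, Beta(α, β) has prior mean α/(α+β) and prior sample size α+β.
So α+β = 100 and α/(α+β) = 0.38, giving α = 0.38·100 = 38 and β = 100 − 38 = 62.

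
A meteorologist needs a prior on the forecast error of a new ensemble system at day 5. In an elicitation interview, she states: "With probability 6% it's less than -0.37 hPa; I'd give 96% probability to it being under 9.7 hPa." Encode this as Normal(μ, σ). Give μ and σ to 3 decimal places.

μ = 4.367, σ = 3.046

For Normal(μ,σ), the p-quantile is μ + z_p·σ. Here z_{0.06} = -1.555, z_{0.96} = 1.751.
So -0.37 = μ − 1.555σ and 9.7 = μ + 1.751σ.
Subtracting: σ = (9.7 − -0.37)/(1.751 − (-1.555)) = 3.046.
Then μ = -0.37 − (-1.555)·3.046 = 4.367.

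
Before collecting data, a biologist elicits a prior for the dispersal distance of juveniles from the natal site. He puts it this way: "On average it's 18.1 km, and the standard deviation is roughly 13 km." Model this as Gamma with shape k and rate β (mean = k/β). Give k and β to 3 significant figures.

k ≈ 1.94, β ≈ 0.107

For Gamma(k, rate β): mean = k/β, variance = k/β², so CV = 1/√k.
CV = SD/mean = 13/18.1 = 0.7182, hence k = 1/CV² = 1.94.
Then β = k/mean = 1.94/18.1 = 0.107.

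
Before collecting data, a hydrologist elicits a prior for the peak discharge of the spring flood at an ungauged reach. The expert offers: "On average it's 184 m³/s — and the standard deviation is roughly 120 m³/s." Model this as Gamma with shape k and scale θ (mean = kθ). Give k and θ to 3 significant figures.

k ≈ 2.35, θ ≈ 78.3

For Gamma(k, scale θ): mean = kθ, variance = kθ², so CV = 1/√k.
CV = SD/mean = 120/184 = 0.6522, hence k = 1/CV² = 2.35.
Then θ = mean/k = 184/2.35 = 78.3.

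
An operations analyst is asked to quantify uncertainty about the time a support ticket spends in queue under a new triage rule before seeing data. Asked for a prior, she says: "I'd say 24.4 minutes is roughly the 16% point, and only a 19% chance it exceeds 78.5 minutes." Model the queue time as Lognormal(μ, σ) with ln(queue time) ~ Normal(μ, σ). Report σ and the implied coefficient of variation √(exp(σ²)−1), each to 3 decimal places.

If T ~ Lognormal(μ,σ) then ln T ~ Normal(μ,σ), so the p-quantile of ln T is μ + z_p·σ.
ln(24.4) = 3.195 and ln(78.5) = 4.363; z_{0.16} = -0.9945, z_{0.81} = 0.8779.
σ = (4.363 − 3.195)/(0.8779 − (-0.9945)) = 0.624.
μ = 3.195 − (-0.9945)·0.624 = 3.815.
CV = √(exp(σ²)−1) = √(exp(0.3895)−1) = 0.690.

σ ≈ 0.624, CV ≈ 0.690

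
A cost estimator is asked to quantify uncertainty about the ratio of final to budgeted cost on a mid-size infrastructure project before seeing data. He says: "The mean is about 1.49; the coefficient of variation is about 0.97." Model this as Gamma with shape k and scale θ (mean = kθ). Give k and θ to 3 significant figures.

For Gamma(k, scale θ): mean = kθ, variance = kθ², so CV = 1/√k.
CV = 0.97, hence k = 1/CV² = 1.06.
Then θ = mean/k = 1.49/1.06 = 1.4.

k ≈ 1.06, θ ≈ 1.4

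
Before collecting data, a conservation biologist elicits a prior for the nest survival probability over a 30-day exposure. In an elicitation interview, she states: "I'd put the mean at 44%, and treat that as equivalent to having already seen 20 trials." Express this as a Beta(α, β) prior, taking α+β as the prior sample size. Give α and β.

α = 8.8, β = 11.2

Under the effective-sample-size interpretation, Beta(α, β) has prior mean α/(α+β) and prior sample size α+β.
So α+β = 20 and α/(α+β) = 0.44, giving α = 0.44·20 = 8.8 and β = 20 − 8.8 = 11.2.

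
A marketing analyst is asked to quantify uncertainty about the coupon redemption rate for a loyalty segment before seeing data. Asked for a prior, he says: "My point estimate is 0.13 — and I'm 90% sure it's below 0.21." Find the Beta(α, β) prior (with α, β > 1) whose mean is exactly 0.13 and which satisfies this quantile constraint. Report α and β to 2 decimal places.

α ≈ 4.08, β ≈ 27.31

With mean 0.13 fixed, write α = 0.13s, β = 0.87s where s = α+β.
Need P(θ < 0.21) = 0.9 under Beta(0.13s, 0.87s). Normal approximation: (q−m)/√(m(1−m)/s) ≈ z_{0.9} = 1.28, so s ≈ 0.13·0.87·(1.28)²/(0.21−0.13)² = 29.0.
At s = 29.0: P(θ<0.21) ≈ 0.893. Adjusting to match 0.9 gives s ≈ 31.39.
So α = 0.13·31.39 ≈ 4.08, β = 0.87·31.39 ≈ 27.31.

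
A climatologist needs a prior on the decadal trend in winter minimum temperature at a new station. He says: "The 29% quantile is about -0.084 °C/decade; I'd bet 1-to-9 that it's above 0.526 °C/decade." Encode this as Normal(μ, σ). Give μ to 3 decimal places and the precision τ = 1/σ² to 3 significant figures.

μ = 0.100, τ = 9.05

For Normal(μ,σ), the p-quantile is μ + z_p·σ. Here z_{0.29} = -0.5534, z_{0.9} = 1.282.
So -0.084 = μ − 0.5534σ and 0.526 = μ + 1.282σ.
Subtracting: σ = (0.526 − -0.084)/(1.282 − (-0.5534)) = 0.332.
Then μ = -0.084 − (-0.5534)·0.332 = 0.100.
Precision τ = 1/σ² = 1/0.3324² = 9.05.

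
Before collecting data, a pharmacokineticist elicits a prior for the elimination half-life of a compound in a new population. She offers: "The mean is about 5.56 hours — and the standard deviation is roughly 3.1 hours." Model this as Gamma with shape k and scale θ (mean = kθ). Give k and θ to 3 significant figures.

For Gamma(k, scale θ): mean = kθ, variance = kθ², so CV = 1/√k.
CV = SD/mean = 3.1/5.56 = 0.5576, hence k = 1/CV² = 3.22.
Then θ = mean/k = 5.56/3.22 = 1.73.

k ≈ 3.22, θ ≈ 1.73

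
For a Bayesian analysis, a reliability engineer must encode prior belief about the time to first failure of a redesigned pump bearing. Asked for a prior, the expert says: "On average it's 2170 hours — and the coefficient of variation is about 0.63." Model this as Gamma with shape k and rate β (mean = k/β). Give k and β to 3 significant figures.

For Gamma(k, rate β): mean = k/β, variance = k/β², so CV = 1/√k.
CV = 0.63, hence k = 1/CV² = 2.52.
Then β = k/mean = 2.52/2170 = 0.00116.

k ≈ 2.52, β ≈ 0.00116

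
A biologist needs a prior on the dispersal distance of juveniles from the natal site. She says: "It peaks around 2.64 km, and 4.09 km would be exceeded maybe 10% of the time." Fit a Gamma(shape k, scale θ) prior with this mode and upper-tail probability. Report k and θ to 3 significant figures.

Gamma(k,θ) with k>1 has mode (k−1)θ, so θ = 2.64/(k−1).
Need P(X < 4.09) = 0.9 with θ tied to k this way. Start at k = 2, θ = 2.64: P(X<4.09) ≈ 0.459.
Too low — raise k to concentrate. Iterating converges to k ≈ 10.8.
Then θ = 2.64/(10.8−1) ≈ 0.271.

k ≈ 10.8, θ ≈ 0.271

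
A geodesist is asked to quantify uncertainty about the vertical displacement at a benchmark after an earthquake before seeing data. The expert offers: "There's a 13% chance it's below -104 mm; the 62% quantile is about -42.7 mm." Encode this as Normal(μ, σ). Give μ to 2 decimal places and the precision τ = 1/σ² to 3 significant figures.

μ = -55.78, τ = 0.000546

For Normal(μ,σ), the p-quantile is μ + z_p·σ. Here z_{0.13} = -1.126, z_{0.62} = 0.3055.
So -104 = μ − 1.126σ and -42.7 = μ + 0.3055σ.
Subtracting: σ = (-42.7 − -104)/(0.3055 − (-1.126)) = 42.81.
Then μ = -104 − (-1.126)·42.81 = -55.78.
Precision τ = 1/σ² = 1/42.81² = 0.000546.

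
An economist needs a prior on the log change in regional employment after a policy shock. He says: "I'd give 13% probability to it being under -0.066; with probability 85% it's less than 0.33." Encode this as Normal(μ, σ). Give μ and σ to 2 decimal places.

μ = 0.14, σ = 0.18

The p-quantile of Normal(μ,σ) is μ + z_p·σ, with z_{0.13} = -1.126 and z_{0.85} = 1.036.
Eliminate σ: μ = (z₂·x₁ − z₁·x₂)/(z₂ − z₁) = (1.036·-0.066 − (-1.126)·0.33)/2.163 = 0.14.
Then σ = (x₂ − x₁)/(z₂ − z₁) = (0.33 − -0.066)/2.163 = 0.18.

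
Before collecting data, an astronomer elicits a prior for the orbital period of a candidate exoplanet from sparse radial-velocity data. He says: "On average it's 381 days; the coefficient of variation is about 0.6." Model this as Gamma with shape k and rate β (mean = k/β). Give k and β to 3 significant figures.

For Gamma(k, rate β): mean = k/β, variance = k/β², so CV = 1/√k.
CV = 0.6, hence k = 1/CV² = 2.78.
Then β = k/mean = 2.78/381 = 0.00729.

k ≈ 2.78, β ≈ 0.00729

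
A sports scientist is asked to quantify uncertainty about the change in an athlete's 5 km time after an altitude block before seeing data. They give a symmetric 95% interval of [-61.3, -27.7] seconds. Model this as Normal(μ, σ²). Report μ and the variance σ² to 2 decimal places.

μ = -44.50, σ² = 73.47

A symmetric 95% interval runs μ ± z·σ with z = 1.96.
Half-width = 16.8, so σ = 16.8/1.96 = 8.572 and σ² = 73.47.
μ is the interval midpoint, -44.50.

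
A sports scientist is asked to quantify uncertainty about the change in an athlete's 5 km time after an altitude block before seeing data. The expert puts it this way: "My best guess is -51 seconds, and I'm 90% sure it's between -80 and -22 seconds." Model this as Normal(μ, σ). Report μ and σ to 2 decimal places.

A symmetric 90% interval runs μ ± z·σ with z = 1.645.
Half-width = 29, so σ = 29/1.645 = 17.63.
μ is the stated best guess, -51.00.

μ = -51.00, σ = 17.63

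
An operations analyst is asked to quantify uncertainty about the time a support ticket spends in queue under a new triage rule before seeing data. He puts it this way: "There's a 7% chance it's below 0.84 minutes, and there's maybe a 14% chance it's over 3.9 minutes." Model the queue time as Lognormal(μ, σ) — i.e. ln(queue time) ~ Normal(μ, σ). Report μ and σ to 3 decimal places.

μ ≈ 0.712, σ ≈ 0.601

If T ~ Lognormal(μ,σ) then ln T ~ Normal(μ,σ), so the p-quantile of ln T is μ + z_p·σ.
ln(0.84) = -0.1744 and ln(3.9) = 1.361; z_{0.07} = -1.476, z_{0.86} = 1.08.
σ = (1.361 − -0.1744)/(1.08 − (-1.476)) = 0.601.
μ = -0.1744 − (-1.476)·0.601 = 0.712.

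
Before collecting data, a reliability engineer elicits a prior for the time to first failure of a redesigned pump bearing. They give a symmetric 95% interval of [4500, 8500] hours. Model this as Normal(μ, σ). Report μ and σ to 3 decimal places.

A symmetric 95% interval runs μ ± z·σ with z = 1.96.
Half-width = 2000, so σ = 2000/1.96 = 1020.427.
μ is the interval midpoint, 6500.000.

μ = 6500.000, σ = 1020.427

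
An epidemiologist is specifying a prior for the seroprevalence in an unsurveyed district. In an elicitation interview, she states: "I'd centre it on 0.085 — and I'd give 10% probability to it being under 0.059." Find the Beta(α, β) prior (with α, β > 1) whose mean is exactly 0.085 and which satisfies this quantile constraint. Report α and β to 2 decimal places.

α ≈ 14.59, β ≈ 157.07

With mean 0.085 fixed, write α = 0.085s, β = 0.915s where s = α+β.
Need P(θ < 0.059) = 0.1 under Beta(0.085s, 0.915s). Normal approximation: (q−m)/√(m(1−m)/s) ≈ z_{0.1} = -1.28, so s ≈ 0.085·0.915·(-1.28)²/(0.059−0.085)² = 189.0.
At s = 189.0: P(θ<0.059) ≈ 0.088. Adjusting to match 0.1 gives s ≈ 171.67.
So α = 0.085·171.67 ≈ 14.59, β = 0.915·171.67 ≈ 157.07.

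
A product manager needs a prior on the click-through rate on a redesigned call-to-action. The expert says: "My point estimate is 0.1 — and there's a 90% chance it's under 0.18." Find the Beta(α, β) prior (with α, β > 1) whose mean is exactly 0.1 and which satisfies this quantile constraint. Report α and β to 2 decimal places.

α ≈ 2.52, β ≈ 22.67

With mean 0.1 fixed, write α = 0.1s, β = 0.9s where s = α+β.
Need P(θ < 0.18) = 0.9 under Beta(0.1s, 0.9s). Normal approximation: (q−m)/√(m(1−m)/s) ≈ z_{0.9} = 1.28, so s ≈ 0.1·0.9·(1.28)²/(0.18−0.1)² = 23.1.
At s = 23.1: P(θ<0.18) ≈ 0.893. Adjusting to match 0.9 gives s ≈ 25.19.
So α = 0.1·25.19 ≈ 2.52, β = 0.9·25.19 ≈ 22.67.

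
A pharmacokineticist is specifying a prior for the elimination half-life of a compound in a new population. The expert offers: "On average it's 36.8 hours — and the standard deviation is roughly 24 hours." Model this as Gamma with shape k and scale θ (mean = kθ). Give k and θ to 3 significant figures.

k ≈ 2.35, θ ≈ 15.7

For Gamma(k, scale θ): mean = kθ, variance = kθ², so CV = 1/√k.
CV = SD/mean = 24/36.8 = 0.6522, hence k = 1/CV² = 2.35.
Then θ = mean/k = 36.8/2.35 = 15.7.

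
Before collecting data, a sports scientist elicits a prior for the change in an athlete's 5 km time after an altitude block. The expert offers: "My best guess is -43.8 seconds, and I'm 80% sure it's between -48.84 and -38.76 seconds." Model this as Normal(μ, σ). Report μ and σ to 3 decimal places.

A symmetric 80% interval runs μ ± z·σ with z = 1.282.
Half-width = 5.04, so σ = 5.04/1.282 = 3.933.
μ is the stated best guess, -43.800.

μ = -43.800, σ = 3.933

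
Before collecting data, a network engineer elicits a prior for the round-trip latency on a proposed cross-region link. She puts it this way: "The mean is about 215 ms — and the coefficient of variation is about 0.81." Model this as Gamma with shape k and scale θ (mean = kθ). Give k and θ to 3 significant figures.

For Gamma(k, scale θ): mean = kθ, variance = kθ², so CV = 1/√k.
CV = 0.81, hence k = 1/CV² = 1.52.
Then θ = mean/k = 215/1.52 = 141.

k ≈ 1.52, θ ≈ 141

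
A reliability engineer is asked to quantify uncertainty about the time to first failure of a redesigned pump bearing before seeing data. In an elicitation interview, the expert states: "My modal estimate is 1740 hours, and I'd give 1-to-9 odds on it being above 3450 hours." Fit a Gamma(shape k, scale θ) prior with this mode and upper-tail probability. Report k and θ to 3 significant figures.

Gamma(k,θ) with k>1 has mode (k−1)θ, so θ = 1740/(k−1).
Need P(X < 3450) = 0.9 with θ tied to k this way. Start at k = 2, θ = 1740: P(X<3450) ≈ 0.589.
Too low — raise k to concentrate. Iterating converges to k ≈ 5.09.
Then θ = 1740/(5.09−1) ≈ 425.

k ≈ 5.09, θ ≈ 425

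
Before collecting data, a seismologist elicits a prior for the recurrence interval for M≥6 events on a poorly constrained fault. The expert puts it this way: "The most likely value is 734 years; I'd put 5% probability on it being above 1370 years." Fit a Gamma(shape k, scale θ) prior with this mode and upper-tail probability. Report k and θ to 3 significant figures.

k ≈ 8.14, θ ≈ 103

Gamma(k,θ) with k>1 has mode (k−1)θ, so θ = 734/(k−1).
Need P(X < 1370) = 0.95 with θ tied to k this way. Start at k = 2, θ = 734: P(X<1370) ≈ 0.557.
Too low — raise k to concentrate. Iterating converges to k ≈ 8.14.
Then θ = 734/(8.14−1) ≈ 103.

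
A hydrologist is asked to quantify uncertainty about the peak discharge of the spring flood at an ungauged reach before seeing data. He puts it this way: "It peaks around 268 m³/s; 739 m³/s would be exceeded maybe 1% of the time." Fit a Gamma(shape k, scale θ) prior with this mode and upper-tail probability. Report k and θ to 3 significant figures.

k ≈ 5.46, θ ≈ 60

Gamma(k,θ) with k>1 has mode (k−1)θ, so θ = 268/(k−1).
Need P(X < 739) = 0.99 with θ tied to k this way. Start at k = 2, θ = 268: P(X<739) ≈ 0.762.
Too low — raise k to concentrate. Iterating converges to k ≈ 5.46.
Then θ = 268/(5.46−1) ≈ 60.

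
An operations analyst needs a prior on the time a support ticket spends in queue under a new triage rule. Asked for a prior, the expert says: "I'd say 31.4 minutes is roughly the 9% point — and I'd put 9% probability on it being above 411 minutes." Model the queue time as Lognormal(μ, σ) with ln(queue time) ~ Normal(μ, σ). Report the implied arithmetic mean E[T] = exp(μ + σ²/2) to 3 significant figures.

E[T] ≈ 180 minutes

If T ~ Lognormal(μ,σ) then ln T ~ Normal(μ,σ), so the p-quantile of ln T is μ + z_p·σ.
ln(31.4) = 3.447 and ln(411) = 6.019; z_{0.09} = -1.341, z_{0.91} = 1.341.
σ = (6.019 − 3.447)/(1.341 − (-1.341)) = 0.959.
μ = 3.447 − (-1.341)·0.959 = 4.733.
E[T] = exp(μ + σ²/2) = exp(4.733 + 0.4599) = 180 minutes.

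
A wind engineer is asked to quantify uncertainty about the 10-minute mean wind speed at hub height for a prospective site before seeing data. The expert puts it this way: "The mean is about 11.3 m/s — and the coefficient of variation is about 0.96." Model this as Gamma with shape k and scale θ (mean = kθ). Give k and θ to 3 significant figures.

k ≈ 1.09, θ ≈ 10.4

For Gamma(k, scale θ): mean = kθ, variance = kθ², so CV = 1/√k.
CV = 0.96, hence k = 1/CV² = 1.09.
Then θ = mean/k = 11.3/1.09 = 10.4.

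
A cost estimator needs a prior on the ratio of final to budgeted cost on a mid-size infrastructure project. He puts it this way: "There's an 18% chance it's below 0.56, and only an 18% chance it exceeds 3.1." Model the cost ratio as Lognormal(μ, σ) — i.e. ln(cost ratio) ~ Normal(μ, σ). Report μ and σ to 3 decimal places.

If T ~ Lognormal(μ,σ) then ln T ~ Normal(μ,σ), so the p-quantile of ln T is μ + z_p·σ.
ln(0.56) = -0.5798 and ln(3.1) = 1.131; z_{0.18} = -0.9154, z_{0.82} = 0.9154.
σ = (1.131 − -0.5798)/(0.9154 − (-0.9154)) = 0.935.
μ = -0.5798 − (-0.9154)·0.935 = 0.276.

μ ≈ 0.276, σ ≈ 0.935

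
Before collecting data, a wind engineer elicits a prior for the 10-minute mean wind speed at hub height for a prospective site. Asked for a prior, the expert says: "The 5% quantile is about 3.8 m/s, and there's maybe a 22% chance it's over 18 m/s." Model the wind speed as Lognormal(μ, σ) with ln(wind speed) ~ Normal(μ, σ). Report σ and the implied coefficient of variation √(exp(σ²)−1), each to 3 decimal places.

σ ≈ 0.644, CV ≈ 0.716

If T ~ Lognormal(μ,σ) then ln T ~ Normal(μ,σ), so the p-quantile of ln T is μ + z_p·σ.
ln(3.8) = 1.335 and ln(18) = 2.89; z_{0.05} = -1.645, z_{0.78} = 0.7722.
σ = (2.89 − 1.335)/(0.7722 − (-1.645)) = 0.644.
μ = 1.335 − (-1.645)·0.644 = 2.393.
CV = √(exp(σ²)−1) = √(exp(0.4141)−1) = 0.716.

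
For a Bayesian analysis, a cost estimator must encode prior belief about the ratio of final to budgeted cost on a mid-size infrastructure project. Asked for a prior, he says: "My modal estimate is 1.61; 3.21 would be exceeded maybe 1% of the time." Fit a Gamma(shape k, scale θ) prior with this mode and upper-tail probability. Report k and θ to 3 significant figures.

Gamma(k,θ) with k>1 has mode (k−1)θ, so θ = 1.61/(k−1).
Need P(X < 3.21) = 0.99 with θ tied to k this way. Start at k = 2, θ = 1.61: P(X<3.21) ≈ 0.592.
Too low — raise k to concentrate. Iterating converges to k ≈ 11.3.
Then θ = 1.61/(11.3−1) ≈ 0.156.

k ≈ 11.3, θ ≈ 0.156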